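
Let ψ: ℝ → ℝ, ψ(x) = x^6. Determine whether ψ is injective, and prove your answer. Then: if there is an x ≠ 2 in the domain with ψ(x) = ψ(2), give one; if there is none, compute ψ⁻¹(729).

ψ(2) = 64 = (−2)^6 = ψ(−2) (since 6 is even), with 2 ≠ −2. So ψ is not injective.
For the follow-up, such an x exists: taking x = −2 ∈ ℝ gives ψ(−2) = 64 = ψ(2) with −2 ≠ 2.

-2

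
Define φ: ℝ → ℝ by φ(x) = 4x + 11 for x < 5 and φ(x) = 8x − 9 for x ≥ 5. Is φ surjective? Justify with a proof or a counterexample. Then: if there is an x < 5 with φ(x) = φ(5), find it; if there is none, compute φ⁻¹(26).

15/4

Both pieces are strictly increasing (slopes 4 and 8), so each is injective on its own interval.
The left piece maps (−∞, 5) onto (−∞, 31); the right piece maps [5, ∞) onto [31, ∞).
These images together cover ℝ, so φ is surjective.
Because the two images are disjoint, no x < 5 has φ(x) = φ(5), so we compute φ⁻¹(26): 26 lies in (−∞, 31), so solve 4x + 11 = 26: x = (26 − 11)/4 = 15/4.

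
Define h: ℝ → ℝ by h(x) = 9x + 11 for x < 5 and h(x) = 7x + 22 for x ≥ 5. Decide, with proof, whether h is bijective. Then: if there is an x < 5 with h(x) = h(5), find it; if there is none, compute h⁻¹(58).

36/7

Both pieces are strictly increasing (slopes 9 and 7), so each is injective on its own interval.
The left piece maps (−∞, 5) onto (−∞, 56); the right piece maps [5, ∞) onto [57, ∞).
The images leave a gap (56 has no preimage), so h is not surjective, hence not bijective.
Because the two images are disjoint, no x < 5 has h(x) = h(5), so we compute h⁻¹(58): 58 lies in [57, ∞), so solve 7x + 22 = 58: x = (58 − 22)/7 = 36/7.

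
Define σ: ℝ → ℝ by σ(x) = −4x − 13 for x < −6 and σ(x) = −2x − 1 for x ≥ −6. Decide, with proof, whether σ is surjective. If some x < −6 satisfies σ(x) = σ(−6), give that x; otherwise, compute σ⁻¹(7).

Both pieces are strictly decreasing (slopes −4 and −2), so each is injective on its own interval.
The left piece maps (−∞, −6) onto (11, ∞); the right piece maps [−6, ∞) onto (−∞, 11].
These images together cover ℝ, so σ is surjective.
Because the two images are disjoint, no x < −6 has σ(x) = σ(−6), so we compute σ⁻¹(7): 7 lies in (−∞, 11], so solve −2x − 1 = 7: x = (7 + 1)/(−2) = −4.

-4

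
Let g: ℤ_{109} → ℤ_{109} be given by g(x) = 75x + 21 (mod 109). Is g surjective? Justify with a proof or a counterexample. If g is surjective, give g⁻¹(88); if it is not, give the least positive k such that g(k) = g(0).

Since gcd(75, 109) = 1, 75 is invertible modulo 109. Euclid's algorithm: 109 = 1·75 + 34, 75 = 2·34 + 7, 34 = 4·7 + 6, 7 = 1·6 + 1; back-substituting gives 1 = 16·75 − 11·109, so 75⁻¹ ≡ 16 (mod 109).
For any y ∈ ℤ_{109}, x = 16(y − 21) mod 109 satisfies g(x) = 75·16(y − 21) + 21 ≡ y (since 75·16 ≡ 1 mod 109). So every y has a preimage.
Thus g is surjective.
Since g is surjective, we compute g⁻¹(88): solve 75x + 21 ≡ 88 (mod 109), i.e. 75x ≡ 67 (mod 109).
Multiplying by 75⁻¹ = 16 gives x ≡ 16·67 = 1072 = 9·109 + 91 ≡ 91 (mod 109).
Check: g(91) = 75·91 + 21 = 6846 = 62·109 + 88 ≡ 88 (mod 109).

91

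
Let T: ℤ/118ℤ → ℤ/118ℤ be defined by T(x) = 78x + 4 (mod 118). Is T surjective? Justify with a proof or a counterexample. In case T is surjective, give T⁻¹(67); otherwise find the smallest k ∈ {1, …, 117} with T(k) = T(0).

Since gcd(78, 118) = 2, we have 78x ≡ 0 (mod 2) for all x, so T(x) ≡ 0 (mod 2).
But 1 ≢ 0 (mod 2), so 1 ∈ ℤ/118ℤ has no preimage. Hence T is not surjective.
Since T is not surjective, we find the least positive k with T(k) = T(0): this means 78k ≡ 0 (mod 118), i.e. 118 ∣ 78k. Since gcd(78, 118) = 2, dividing through by 2 this holds exactly when 59 ∣ 39k, and as gcd(39, 59) = 1, exactly when 59 ∣ k.
The smallest positive such k is 59.

59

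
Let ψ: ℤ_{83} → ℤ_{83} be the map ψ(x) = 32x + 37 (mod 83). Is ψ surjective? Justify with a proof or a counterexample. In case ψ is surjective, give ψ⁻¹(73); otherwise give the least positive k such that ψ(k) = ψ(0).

53

Since gcd(32, 83) = 1, 32 is invertible modulo 83. Euclid's algorithm: 83 = 2·32 + 19, 32 = 1·19 + 13, 19 = 1·13 + 6, 13 = 2·6 + 1; back-substituting gives 1 = 13·32 − 5·83, so 32⁻¹ ≡ 13 (mod 83).
For any y ∈ ℤ_{83}, x = 13(y − 37) mod 83 satisfies ψ(x) = 32·13(y − 37) + 37 ≡ y (since 32·13 ≡ 1 mod 83). So every y has a preimage.
Thus ψ is surjective.
Since ψ is surjective, we compute ψ⁻¹(73): solve 32x + 37 ≡ 73 (mod 83), i.e. 32x ≡ 36 (mod 83).
Multiplying by 32⁻¹ = 13 gives x ≡ 13·36 = 468 = 5·83 + 53 ≡ 53 (mod 83).
Check: ψ(53) = 32·53 + 37 = 1733 = 20·83 + 73 ≡ 73 (mod 83).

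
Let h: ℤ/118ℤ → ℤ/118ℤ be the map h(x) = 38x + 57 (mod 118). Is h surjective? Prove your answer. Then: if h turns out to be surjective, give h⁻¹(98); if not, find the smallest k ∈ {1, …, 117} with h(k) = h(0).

59

Since gcd(38, 118) = 2, we have 38x ≡ 0 (mod 2) for all x, so h(x) ≡ 1 (mod 2).
But 0 ≢ 1 (mod 2), so 0 ∈ ℤ/118ℤ has no preimage. Thus h is not surjective.
Since h is not surjective, we find the least positive k with h(k) = h(0): this means 38k ≡ 0 (mod 118), i.e. 118 ∣ 38k. Since gcd(38, 118) = 2, dividing through by 2 this holds exactly when 59 ∣ 19k, and as gcd(19, 59) = 1, exactly when 59 ∣ k.
The smallest positive such k is 59.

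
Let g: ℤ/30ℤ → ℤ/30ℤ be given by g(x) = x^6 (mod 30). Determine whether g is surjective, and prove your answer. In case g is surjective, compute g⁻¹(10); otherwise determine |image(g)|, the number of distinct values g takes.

12

g(2): Repeated squaring mod 30: 2^1 ≡ 2, 2^2 ≡ 2² = 4, 2^4 ≡ 4² = 16. Since 6 = 4 + 2, 2^6 ≡ 16·4: 16·4 = 64 ≡ 4. So 2^6 ≡ 4 (mod 30).
g(8): Repeated squaring mod 30: 8^1 ≡ 8, 8^2 ≡ 8² = 64 ≡ 4, 8^4 ≡ 4² = 16. Since 6 = 4 + 2, 8^6 ≡ 16·4: 16·4 = 64 ≡ 4. So 8^6 ≡ 4 (mod 30).
So g(2) = g(8) = 4 while 2 ≠ 8, therefore g is not injective.
A non-injective map from the 30-element set ℤ/30ℤ to itself takes at most 29 distinct values, so it cannot be surjective. Thus g is not surjective.
Since g is not surjective, we determine |image(g)|. Computing x^6 mod 30 for each x (by repeated squaring, reducing mod 30 at every step), the values g(0), g(1), …, g(29) are: 0, 1, 4, 9, 16, 25, 6, 19, 4, 21, 10, 1, 24, 19, 16, 15, 16, 19, 24, 1, 10, 21, 4, 19, 6, 25, 16, 9, 4, 1.
The distinct values are {0, 1, 4, 6, 9, 10, 15, 16, 19, 21, 24, 25}; there are 12 of them.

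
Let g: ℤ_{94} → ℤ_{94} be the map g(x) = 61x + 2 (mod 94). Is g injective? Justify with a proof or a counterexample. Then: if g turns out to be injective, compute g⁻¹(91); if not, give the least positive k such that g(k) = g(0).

3

If g(a) = g(b), then 61a ≡ 61b (mod 94). Because gcd(61, 94) = 1, we may cancel 61 to get a ≡ b (mod 94).
So g is injective.
We now compute 61⁻¹ mod 94 explicitly. Euclid's algorithm: 94 = 1·61 + 33, 61 = 1·33 + 28, 33 = 1·28 + 5, 28 = 5·5 + 3, 5 = 1·3 + 2, 3 = 1·2 + 1; back-substituting gives 1 = 37·61 − 24·94, so 61⁻¹ ≡ 37 (mod 94).
Since g is injective, we find g⁻¹(91): we need 61x ≡ 91 − 2 ≡ 89 (mod 94). Using 61⁻¹ = 37: x ≡ 37·89 = 3293 = 35·94 + 3, so x = 3.
Check: g(3) = 61·3 + 2 = 185 = 1·94 + 91 ≡ 91 (mod 94).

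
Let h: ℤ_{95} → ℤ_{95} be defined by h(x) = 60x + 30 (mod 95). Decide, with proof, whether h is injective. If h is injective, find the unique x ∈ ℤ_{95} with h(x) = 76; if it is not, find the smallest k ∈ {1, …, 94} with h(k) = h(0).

Recall that injectivity means: for all a, b in the domain, h(a) = h(b) implies a = b.
We have gcd(60, 95) = 5 > 1. Taking a = 0 and b = 19: h(0) = 30 and h(19) = 60·19 + 30 = 1170 ≡ 30 (mod 95).
So h(0) = h(19) while 0 ≠ 19, so h is not injective.
Since h is not injective, we find the least positive k with h(k) = h(0): this means 60k ≡ 0 (mod 95), i.e. 95 ∣ 60k. Since gcd(60, 95) = 5, dividing through by 5 this holds exactly when 19 ∣ 12k, and as gcd(12, 19) = 1, exactly when 19 ∣ k.
The smallest positive such k is 19.

19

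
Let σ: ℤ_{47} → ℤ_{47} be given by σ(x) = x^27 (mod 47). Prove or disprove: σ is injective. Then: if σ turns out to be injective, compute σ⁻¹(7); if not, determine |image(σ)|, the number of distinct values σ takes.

8

Since 47 is prime, the nonzero elements of ℤ_{47} form a cyclic group of order 46.
As gcd(27, 46) = 1, raising to the 27th power is a bijection on this group: if s^27 ≡ t^27 then (st^{−1})^27 = 1, and the only element of order dividing gcd(27, 46) = 1 is 1, so s = t.
With σ(0) = 0 this makes σ injective on all of ℤ_{47}, hence bijective (finite equal-size domain and codomain). In particular σ is injective.
Since σ is injective, we find the preimage of 7. The inverse of x ↦ x^27 on (ℤ_{47})^× is x ↦ x^29, because 27·29 = 783 = 17·46 + 1 ≡ 1 (mod 46) and x^{46} = 1 for x ≠ 0 (Fermat). So σ⁻¹(7) = 7^29 mod 47.
Repeated squaring mod 47: 7^1 ≡ 7, 7^2 ≡ 7² = 49 ≡ 2, 7^4 ≡ 2² = 4, 7^8 ≡ 4² = 16, 7^16 ≡ 16² = 256 ≡ 21. Since 29 = 16 + 8 + 4 + 1, 7^29 ≡ 21·16·4·7: 21·16 = 336 ≡ 7, then 7·4 = 28, then 28·7 = 196 ≡ 8. So 7^29 ≡ 8 (mod 47).
Hence σ⁻¹(7) = 8.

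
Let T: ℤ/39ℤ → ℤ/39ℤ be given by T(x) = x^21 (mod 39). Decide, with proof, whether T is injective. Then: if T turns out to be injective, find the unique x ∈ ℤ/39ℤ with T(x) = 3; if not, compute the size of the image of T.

T(2): Repeated squaring mod 39: 2^1 ≡ 2, 2^2 ≡ 2² = 4, 2^4 ≡ 4² = 16, 2^8 ≡ 16² = 256 ≡ 22, 2^16 ≡ 22² = 484 ≡ 16. Since 21 = 16 + 4 + 1, 2^21 ≡ 16·16·2: 16·16 = 256 ≡ 22, then 22·2 = 44 ≡ 5. So 2^21 ≡ 5 (mod 39).
T(5): Repeated squaring mod 39: 5^1 ≡ 5, 5^2 ≡ 5² = 25, 5^4 ≡ 25² = 625 ≡ 1, 5^8 ≡ 1² = 1, 5^16 ≡ 1² = 1. Since 21 = 16 + 4 + 1, 5^21 ≡ 1·1·5: 1·1 = 1, then 1·5 = 5. So 5^21 ≡ 5 (mod 39).
So T(2) = T(5) = 5 while 2 ≠ 5, thus T is not injective.
Since T is not injective, we determine |image(T)|. Computing x^21 mod 39 for each x (by repeated squaring, reducing mod 39 at every step), the values T(0), T(1), …, T(38) are: 0, 1, 5, 27, 25, 5, 18, 34, 8, 27, 25, 8, 12, 13, 14, 18, 1, 38, 18, 31, 8, 21, 1, 38, 21, 25, 26, 27, 31, 14, 12, 31, 5, 21, 34, 14, 12, 34, 38.
The distinct values are {0, 1, 5, 8, 12, 13, 14, 18, 21, 25, 26, 27, 31, 34, 38}; there are 15 of them.

15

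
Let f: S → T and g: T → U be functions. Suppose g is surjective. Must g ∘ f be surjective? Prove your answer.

not surjective

No. Take S = {0}, T = U = {0, 1, 2}, f(0) = 0, and g = identity (surjective).
Then (g ∘ f)(0) = 0, and 2 ∈ U has no preimage under g ∘ f, so g ∘ f is not surjective.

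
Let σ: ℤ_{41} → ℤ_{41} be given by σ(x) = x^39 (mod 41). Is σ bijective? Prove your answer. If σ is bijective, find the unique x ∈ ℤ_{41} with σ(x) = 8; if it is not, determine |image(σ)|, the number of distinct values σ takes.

Since 41 is prime, the nonzero elements of ℤ_{41} form a cyclic group of order 40.
As gcd(39, 40) = 1, raising to the 39th power is a bijection on this group: if s^39 ≡ t^39 then (st^{−1})^39 = 1, and the only element of order dividing gcd(39, 40) = 1 is 1, so s = t.
With σ(0) = 0 this makes σ injective on all of ℤ_{41}, hence bijective (finite equal-size domain and codomain). In particular σ is bijective.
Since σ is bijective, we find the preimage of 8. The inverse of x ↦ x^39 on (ℤ_{41})^× is x ↦ x^39, because 39·39 = 1521 = 38·40 + 1 ≡ 1 (mod 40) and x^{40} = 1 for x ≠ 0 (Fermat). So σ⁻¹(8) = 8^39 mod 41.
Repeated squaring mod 41: 8^1 ≡ 8, 8^2 ≡ 8² = 64 ≡ 23, 8^4 ≡ 23² = 529 ≡ 37, 8^8 ≡ 37² = 1369 ≡ 16, 8^16 ≡ 16² = 256 ≡ 10, 8^32 ≡ 10² = 100 ≡ 18. Since 39 = 32 + 4 + 2 + 1, 8^39 ≡ 18·37·23·8: 18·37 = 666 ≡ 10, then 10·23 = 230 ≡ 25, then 25·8 = 200 ≡ 36. So 8^39 ≡ 36 (mod 41).
Hence σ⁻¹(8) = 36.

36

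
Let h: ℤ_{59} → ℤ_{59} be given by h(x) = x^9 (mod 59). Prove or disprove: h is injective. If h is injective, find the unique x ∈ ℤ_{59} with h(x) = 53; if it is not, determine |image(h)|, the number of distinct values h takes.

Since 59 is prime, the nonzero elements of ℤ_{59} form a cyclic group of order 58.
As gcd(9, 58) = 1, raising to the 9th power is a bijection on this group: if u^9 ≡ v^9 then (uv^{−1})^9 = 1, and the only element of order dividing gcd(9, 58) = 1 is 1, so u = v.
With h(0) = 0 this makes h injective on all of ℤ_{59}, hence bijective (finite equal-size domain and codomain). In particular h is injective.
Since h is injective, we find the preimage of 53. The inverse of x ↦ x^9 on (ℤ_{59})^× is x ↦ x^13, because 9·13 = 117 = 2·58 + 1 ≡ 1 (mod 58) and x^{58} = 1 for x ≠ 0 (Fermat). So h⁻¹(53) = 53^13 mod 59.
Repeated squaring mod 59: 53^1 ≡ 53, 53^2 ≡ 53² = 2809 ≡ 36, 53^4 ≡ 36² = 1296 ≡ 57, 53^8 ≡ 57² = 3249 ≡ 4. Since 13 = 8 + 4 + 1, 53^13 ≡ 4·57·53: 4·57 = 228 ≡ 51, then 51·53 = 2703 ≡ 48. So 53^13 ≡ 48 (mod 59).
Hence h⁻¹(53) = 48.

48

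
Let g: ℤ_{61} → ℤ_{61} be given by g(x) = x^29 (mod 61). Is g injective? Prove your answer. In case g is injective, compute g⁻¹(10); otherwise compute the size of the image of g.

6

Since 61 is prime, the nonzero elements of ℤ_{61} form a cyclic group of order 60.
As gcd(29, 60) = 1, raising to the 29th power is a bijection on this group: if u^29 ≡ v^29 then (uv^{−1})^29 = 1, and the only element of order dividing gcd(29, 60) = 1 is 1, so u = v.
With g(0) = 0 this makes g injective on all of ℤ_{61}, hence bijective (finite equal-size domain and codomain). In particular g is injective.
Since g is injective, we find the preimage of 10. The inverse of x ↦ x^29 on (ℤ_{61})^× is x ↦ x^29, because 29·29 = 841 = 14·60 + 1 ≡ 1 (mod 60) and x^{60} = 1 for x ≠ 0 (Fermat). So g⁻¹(10) = 10^29 mod 61.
Repeated squaring mod 61: 10^1 ≡ 10, 10^2 ≡ 10² = 100 ≡ 39, 10^4 ≡ 39² = 1521 ≡ 57, 10^8 ≡ 57² = 3249 ≡ 16, 10^16 ≡ 16² = 256 ≡ 12. Since 29 = 16 + 8 + 4 + 1, 10^29 ≡ 12·16·57·10: 12·16 = 192 ≡ 9, then 9·57 = 513 ≡ 25, then 25·10 = 250 ≡ 6. So 10^29 ≡ 6 (mod 61).
Hence g⁻¹(10) = 6.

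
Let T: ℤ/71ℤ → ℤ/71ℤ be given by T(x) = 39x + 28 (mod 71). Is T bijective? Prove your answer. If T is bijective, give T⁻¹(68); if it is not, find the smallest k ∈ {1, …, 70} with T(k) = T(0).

52

Recall that T is injective when T(x_1) = T(x_2) forces x_1 = x_2.
Suppose T(x_1) = T(x_2) in ℤ/71ℤ. Then 39x_1 + 28 ≡ 39x_2 + 28 (mod 71), so 39(x_1 − x_2) ≡ 0 (mod 71).
Since gcd(39, 71) = 1, 39 is invertible modulo 71, therefore x_1 − x_2 ≡ 0 (mod 71), i.e. x_1 = x_2.
We now compute 39⁻¹ mod 71 explicitly. Euclid's algorithm: 71 = 1·39 + 32, 39 = 1·32 + 7, 32 = 4·7 + 4, 7 = 1·4 + 3, 4 = 1·3 + 1; back-substituting gives 1 = 51·39 − 28·71, so 39⁻¹ ≡ 51 (mod 71).
For any y ∈ ℤ/71ℤ, x = 51(y − 28) mod 71 satisfies T(x) = 39·51(y − 28) + 28 ≡ y (since 39·51 ≡ 1 mod 71). So every y has a preimage.
Hence T is bijective.
Since T is bijective, we compute T⁻¹(68): solve 39x + 28 ≡ 68 (mod 71), i.e. 39x ≡ 40 (mod 71).
Multiplying by 39⁻¹ = 51 gives x ≡ 51·40 = 2040 = 28·71 + 52 ≡ 52 (mod 71).
Check: T(52) = 39·52 + 28 = 2056 = 28·71 + 68 ≡ 68 (mod 71).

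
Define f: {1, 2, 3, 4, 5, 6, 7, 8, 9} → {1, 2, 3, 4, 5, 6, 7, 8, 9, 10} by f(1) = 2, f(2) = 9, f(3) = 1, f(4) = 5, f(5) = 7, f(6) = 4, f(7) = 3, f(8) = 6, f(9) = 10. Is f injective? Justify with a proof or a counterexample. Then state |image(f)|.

9

The values f(1), …, f(9) are 2, 9, 1, 5, 7, 4, 3, 6, 10 — all distinct.
So f(x_1) = f(x_2) only when x_1 = x_2, and f is injective.
The image of f is {1, 2, 3, 4, 5, 6, 7, 9, 10}, which has 9 elements.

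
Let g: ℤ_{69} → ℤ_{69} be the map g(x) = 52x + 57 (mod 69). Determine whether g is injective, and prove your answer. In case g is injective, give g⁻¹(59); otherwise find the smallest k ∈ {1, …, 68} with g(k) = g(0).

8

If g(x_1) = g(x_2), then 52x_1 ≡ 52x_2 (mod 69). Because gcd(52, 69) = 1, we may cancel 52 to get x_1 ≡ x_2 (mod 69).
Therefore g is injective.
We now compute 52⁻¹ mod 69 explicitly. Euclid's algorithm: 69 = 1·52 + 17, 52 = 3·17 + 1; back-substituting gives 1 = 4·52 − 3·69, so 52⁻¹ ≡ 4 (mod 69).
Since g is injective, we find g⁻¹(59): we need 52x ≡ 59 − 57 ≡ 2 (mod 69). Using 52⁻¹ = 4: x ≡ 4·2 = 8, so x = 8.
Check: g(8) = 52·8 + 57 = 473 = 6·69 + 59 ≡ 59 (mod 69).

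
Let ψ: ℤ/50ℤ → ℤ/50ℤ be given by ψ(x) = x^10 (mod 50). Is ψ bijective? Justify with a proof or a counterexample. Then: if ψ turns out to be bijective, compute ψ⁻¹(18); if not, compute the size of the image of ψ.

6

ψ(4): Repeated squaring mod 50: 4^1 ≡ 4, 4^2 ≡ 4² = 16, 4^4 ≡ 16² = 256 ≡ 6, 4^8 ≡ 6² = 36. Since 10 = 8 + 2, 4^10 ≡ 36·16: 36·16 = 576 ≡ 26. So 4^10 ≡ 26 (mod 50).
ψ(6): Repeated squaring mod 50: 6^1 ≡ 6, 6^2 ≡ 6² = 36, 6^4 ≡ 36² = 1296 ≡ 46, 6^8 ≡ 46² = 2116 ≡ 16. Since 10 = 8 + 2, 6^10 ≡ 16·36: 16·36 = 576 ≡ 26. So 6^10 ≡ 26 (mod 50).
So ψ(4) = ψ(6) = 26 while 4 ≠ 6, hence ψ is not injective, hence not bijective.
Since ψ is not bijective, we determine |image(ψ)|. Computing x^10 mod 50 for each x (by repeated squaring, reducing mod 50 at every step), the values ψ(0), ψ(1), …, ψ(49) are: 0, 1, 24, 49, 26, 25, 26, 49, 24, 1, 0, 1, 24, 49, 26, 25, 26, 49, 24, 1, 0, 1, 24, 49, 26, 25, 26, 49, 24, 1, 0, 1, 24, 49, 26, 25, 26, 49, 24, 1, 0, 1, 24, 49, 26, 25, 26, 49, 24, 1.
The distinct values are {0, 1, 24, 25, 26, 49}; there are 6 of them.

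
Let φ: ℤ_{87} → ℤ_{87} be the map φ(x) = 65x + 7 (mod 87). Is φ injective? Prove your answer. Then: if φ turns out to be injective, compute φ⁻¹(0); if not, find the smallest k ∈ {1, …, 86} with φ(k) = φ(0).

28

If φ(a) = φ(b), then 65a ≡ 65b (mod 87). Because gcd(65, 87) = 1, we may cancel 65 to get a ≡ b (mod 87).
Therefore φ is injective.
We now compute 65⁻¹ mod 87 explicitly. Euclid's algorithm: 87 = 1·65 + 22, 65 = 2·22 + 21, 22 = 1·21 + 1; back-substituting gives 1 = 83·65 − 62·87, so 65⁻¹ ≡ 83 (mod 87).
Since φ is injective, we find φ⁻¹(0): we need 65x ≡ 0 − 7 ≡ 80 (mod 87). Using 65⁻¹ = 83: x ≡ 83·80 = 6640 = 76·87 + 28, so x = 28.
Check: φ(28) = 65·28 + 7 = 1827 = 21·87 + 0 ≡ 0 (mod 87).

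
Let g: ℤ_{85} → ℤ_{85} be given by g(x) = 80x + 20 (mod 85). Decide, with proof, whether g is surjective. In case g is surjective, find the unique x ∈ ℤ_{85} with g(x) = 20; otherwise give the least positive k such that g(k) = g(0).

17

Since gcd(80, 85) = 5, we have 80x ≡ 0 (mod 5) for all x, so g(x) ≡ 0 (mod 5).
But 1 ≢ 0 (mod 5), so 1 ∈ ℤ_{85} has no preimage. Thus g is not surjective.
Since g is not surjective, we find the least positive k with g(k) = g(0): this means 80k ≡ 0 (mod 85), i.e. 85 ∣ 80k. Since gcd(80, 85) = 5, dividing through by 5 this holds exactly when 17 ∣ 16k, and as gcd(16, 17) = 1, exactly when 17 ∣ k.
The smallest positive such k is 17.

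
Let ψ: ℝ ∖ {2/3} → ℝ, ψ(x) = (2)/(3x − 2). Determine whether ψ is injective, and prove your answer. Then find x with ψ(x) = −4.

1/2

Suppose ψ(s) = ψ(t). Cross-multiplying: (2)(3t − 2) = (2)(3s − 2).
Expanding both sides and cancelling the symmetric terms leaves −6·(s − t) = 0. Since −6 ≠ 0, s = t. Hence ψ is injective.
Solving ψ(x) = −4: cross-multiplying gives 2 = −4(3x − 2), which rearranges to 12x = 6, so x = 1/2.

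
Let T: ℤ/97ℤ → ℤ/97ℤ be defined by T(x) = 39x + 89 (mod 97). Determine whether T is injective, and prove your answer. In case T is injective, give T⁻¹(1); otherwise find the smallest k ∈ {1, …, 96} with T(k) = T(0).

By definition, T is injective when T(u) = T(v) forces u = v.
Suppose T(u) = T(v) in ℤ/97ℤ. Then 39u + 89 ≡ 39v + 89 (mod 97), thus 39(u − v) ≡ 0 (mod 97).
Since gcd(39, 97) = 1, 39 is invertible modulo 97, therefore u − v ≡ 0 (mod 97), i.e. u = v.
So T is injective.
We now compute 39⁻¹ mod 97 explicitly. Euclid's algorithm: 97 = 2·39 + 19, 39 = 2·19 + 1; back-substituting gives 1 = 5·39 − 2·97, so 39⁻¹ ≡ 5 (mod 97).
Since T is injective, we compute T⁻¹(1): solve 39x + 89 ≡ 1 (mod 97), i.e. 39x ≡ 9 (mod 97).
Multiplying by 39⁻¹ = 5 gives x ≡ 5·9 = 45 ≡ 45 (mod 97).
Check: T(45) = 39·45 + 89 = 1844 = 19·97 + 1 ≡ 1 (mod 97).

45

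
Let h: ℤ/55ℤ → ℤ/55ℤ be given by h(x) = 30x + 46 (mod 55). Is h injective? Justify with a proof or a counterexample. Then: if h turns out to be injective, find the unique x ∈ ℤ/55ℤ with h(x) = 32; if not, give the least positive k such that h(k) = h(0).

11

We have gcd(30, 55) = 5 > 1. Taking a = 0 and b = 11: h(0) = 46 and h(11) = 30·11 + 46 = 376 ≡ 46 (mod 55).
So h(0) = h(11) while 0 ≠ 11, hence h is not injective.
Since h is not injective, we find the least positive k with h(k) = h(0): this means 30k ≡ 0 (mod 55), i.e. 55 ∣ 30k. Since gcd(30, 55) = 5, dividing through by 5 this holds exactly when 11 ∣ 6k, and as gcd(6, 11) = 1, exactly when 11 ∣ k.
The smallest positive such k is 11.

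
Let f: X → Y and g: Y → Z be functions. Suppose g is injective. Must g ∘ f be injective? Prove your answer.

not injective

No. Take X = {1, 2}, Y = Z = {1, 2, 3, 4, 5}, f(1) = f(2) = 1, and g = identity (injective).
Then (g ∘ f)(1) = (g ∘ f)(2) = 1 with 1 ≠ 2, so g ∘ f is not injective.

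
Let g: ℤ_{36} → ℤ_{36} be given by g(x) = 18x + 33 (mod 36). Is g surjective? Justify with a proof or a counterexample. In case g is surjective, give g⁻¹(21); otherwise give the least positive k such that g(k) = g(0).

Since gcd(18, 36) = 18, we have 18x ≡ 0 (mod 18) for all x, so g(x) ≡ 15 (mod 18).
But 0 ≢ 15 (mod 18), so 0 ∈ ℤ_{36} has no preimage. Hence g is not surjective.
Since g is not surjective, we find the least positive k with g(k) = g(0): this means 18k ≡ 0 (mod 36), i.e. 36 ∣ 18k. Since gcd(18, 36) = 18, dividing through by 18 this holds exactly when 2 ∣ k.
The smallest positive such k is 2.

2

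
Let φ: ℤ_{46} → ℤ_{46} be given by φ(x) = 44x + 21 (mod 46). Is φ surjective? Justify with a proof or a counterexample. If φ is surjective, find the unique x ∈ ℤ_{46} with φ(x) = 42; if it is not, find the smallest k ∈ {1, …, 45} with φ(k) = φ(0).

Since gcd(44, 46) = 2, we have 44x ≡ 0 (mod 2) for all x, so φ(x) ≡ 1 (mod 2).
But 0 ≢ 1 (mod 2), so 0 ∈ ℤ_{46} has no preimage. So φ is not surjective.
Since φ is not surjective, we find the least positive k with φ(k) = φ(0): this means 44k ≡ 0 (mod 46), i.e. 46 ∣ 44k. Since gcd(44, 46) = 2, dividing through by 2 this holds exactly when 23 ∣ 22k, and as gcd(22, 23) = 1, exactly when 23 ∣ k.
The smallest positive such k is 23.

23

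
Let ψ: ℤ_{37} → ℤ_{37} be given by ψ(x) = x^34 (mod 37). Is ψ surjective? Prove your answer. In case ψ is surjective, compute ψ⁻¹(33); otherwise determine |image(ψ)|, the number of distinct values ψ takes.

19

ψ(18): Repeated squaring mod 37: 18^1 ≡ 18, 18^2 ≡ 18² = 324 ≡ 28, 18^4 ≡ 28² = 784 ≡ 7, 18^8 ≡ 7² = 49 ≡ 12, 18^16 ≡ 12² = 144 ≡ 33, 18^32 ≡ 33² = 1089 ≡ 16. Since 34 = 32 + 2, 18^34 ≡ 16·28: 16·28 = 448 ≡ 4. So 18^34 ≡ 4 (mod 37).
ψ(19): Repeated squaring mod 37: 19^1 ≡ 19, 19^2 ≡ 19² = 361 ≡ 28, 19^4 ≡ 28² = 784 ≡ 7, 19^8 ≡ 7² = 49 ≡ 12, 19^16 ≡ 12² = 144 ≡ 33, 19^32 ≡ 33² = 1089 ≡ 16. Since 34 = 32 + 2, 19^34 ≡ 16·28: 16·28 = 448 ≡ 4. So 19^34 ≡ 4 (mod 37).
So ψ(18) = ψ(19) = 4 while 18 ≠ 19, hence ψ is not injective.
A non-injective map from the 37-element set ℤ_{37} to itself takes at most 36 distinct values, so it cannot be surjective. So ψ is not surjective.
Since ψ is not surjective, we determine |image(ψ)|. Computing x^34 mod 37 for each x (by repeated squaring, reducing mod 37 at every step), the values ψ(0), ψ(1), …, ψ(36) are: 0, 1, 28, 33, 7, 3, 36, 34, 11, 16, 10, 26, 9, 30, 27, 25, 12, 21, 4, 4, 21, 12, 25, 27, 30, 9, 26, 10, 16, 11, 34, 36, 3, 7, 33, 28, 1.
The distinct values are {0, 1, 3, 4, 7, 9, 10, 11, 12, 16, 21, 25, 26, 27, 28, 30, 33, 34, 36}; there are 19 of them.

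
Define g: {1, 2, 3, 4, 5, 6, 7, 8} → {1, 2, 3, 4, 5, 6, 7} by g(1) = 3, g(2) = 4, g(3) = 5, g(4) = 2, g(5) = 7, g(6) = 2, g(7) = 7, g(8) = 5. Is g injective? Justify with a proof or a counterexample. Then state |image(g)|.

5

g(4) = 2 = g(6) with 4 ≠ 6, so g is not injective.
The image of g is {2, 3, 4, 5, 7}, which has 5 elements.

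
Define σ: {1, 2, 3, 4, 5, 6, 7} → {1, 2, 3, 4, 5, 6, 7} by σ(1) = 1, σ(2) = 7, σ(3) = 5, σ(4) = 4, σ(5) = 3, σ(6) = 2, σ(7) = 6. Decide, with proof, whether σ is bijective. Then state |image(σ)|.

The values 1, 7, 5, 4, 3, 2, 6 are a permutation of {1, 2, 3, 4, 5, 6, 7}: each element appears exactly once.
So σ is injective and surjective, hence bijective.
The image of σ is {1, 2, 3, 4, 5, 6, 7}, which has 7 elements.

7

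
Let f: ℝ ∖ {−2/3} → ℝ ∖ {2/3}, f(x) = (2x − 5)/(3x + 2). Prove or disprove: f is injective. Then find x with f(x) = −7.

-9/23

Suppose f(x_1) = f(x_2). Cross-multiplying: (2x_1 − 5)(3x_2 + 2) = (2x_2 − 5)(3x_1 + 2).
Expanding both sides and cancelling the symmetric terms leaves 19·(x_1 − x_2) = 0. Since 19 ≠ 0, x_1 = x_2. Hence f is injective.
Solving f(x) = −7: cross-multiplying gives 2x − 5 = −7(3x + 2), which rearranges to 23x = −9, so x = −9/23.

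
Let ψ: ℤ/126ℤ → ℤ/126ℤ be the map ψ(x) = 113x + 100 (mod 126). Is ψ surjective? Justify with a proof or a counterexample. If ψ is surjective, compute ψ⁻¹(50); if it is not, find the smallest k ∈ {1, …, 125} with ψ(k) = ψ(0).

Since gcd(113, 126) = 1, 113 is invertible modulo 126. Euclid's algorithm: 126 = 1·113 + 13, 113 = 8·13 + 9, 13 = 1·9 + 4, 9 = 2·4 + 1; back-substituting gives 1 = 29·113 − 26·126, so 113⁻¹ ≡ 29 (mod 126).
For any y ∈ ℤ/126ℤ, x = 29(y − 100) mod 126 satisfies ψ(x) = 113·29(y − 100) + 100 ≡ y (since 113·29 ≡ 1 mod 126). So every y has a preimage.
Thus ψ is surjective.
Since ψ is surjective, we compute ψ⁻¹(50): solve 113x + 100 ≡ 50 (mod 126), i.e. 113x ≡ 76 (mod 126).
Multiplying by 113⁻¹ = 29 gives x ≡ 29·76 = 2204 = 17·126 + 62 ≡ 62 (mod 126).
Check: ψ(62) = 113·62 + 100 = 7106 = 56·126 + 50 ≡ 50 (mod 126).

62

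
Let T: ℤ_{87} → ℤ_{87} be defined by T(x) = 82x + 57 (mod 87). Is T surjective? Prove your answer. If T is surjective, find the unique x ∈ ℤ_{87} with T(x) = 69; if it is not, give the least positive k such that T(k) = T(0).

15

Recall: surjectivity means every element of the codomain has a preimage under T.
Since gcd(82, 87) = 1, 82 is invertible modulo 87. Euclid's algorithm: 87 = 1·82 + 5, 82 = 16·5 + 2, 5 = 2·2 + 1; back-substituting gives 1 = 52·82 − 49·87, so 82⁻¹ ≡ 52 (mod 87).
For any y ∈ ℤ_{87}, x = 52(y − 57) mod 87 satisfies T(x) = 82·52(y − 57) + 57 ≡ y (since 82·52 ≡ 1 mod 87). So every y has a preimage.
Therefore T is surjective.
Since T is surjective, we compute T⁻¹(69): solve 82x + 57 ≡ 69 (mod 87), i.e. 82x ≡ 12 (mod 87).
Multiplying by 82⁻¹ = 52 gives x ≡ 52·12 = 624 = 7·87 + 15 ≡ 15 (mod 87).
Check: T(15) = 82·15 + 57 = 1287 = 14·87 + 69 ≡ 69 (mod 87).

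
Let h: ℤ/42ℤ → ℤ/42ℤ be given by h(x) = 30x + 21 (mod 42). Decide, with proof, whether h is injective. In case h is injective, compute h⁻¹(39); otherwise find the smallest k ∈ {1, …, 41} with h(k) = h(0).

Recall that h is injective when h(x_1) = h(x_2) forces x_1 = x_2.
We have gcd(30, 42) = 6 > 1. Taking x_1 = 0 and x_2 = 7: h(0) = 21 and h(7) = 30·7 + 21 = 231 ≡ 21 (mod 42).
So h(0) = h(7) while 0 ≠ 7, so h is not injective.
Since h is not injective, we find the least positive k with h(k) = h(0): this means 30k ≡ 0 (mod 42), i.e. 42 ∣ 30k. Since gcd(30, 42) = 6, dividing through by 6 this holds exactly when 7 ∣ 5k, and as gcd(5, 7) = 1, exactly when 7 ∣ k.
The smallest positive such k is 7.

7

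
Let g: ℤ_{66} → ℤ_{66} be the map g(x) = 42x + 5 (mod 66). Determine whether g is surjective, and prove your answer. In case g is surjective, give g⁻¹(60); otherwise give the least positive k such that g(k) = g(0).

Since gcd(42, 66) = 6, we have 42x ≡ 0 (mod 6) for all x, so g(x) ≡ 5 (mod 6).
But 0 ≢ 5 (mod 6), so 0 ∈ ℤ_{66} has no preimage. Therefore g is not surjective.
Since g is not surjective, we find the least positive k with g(k) = g(0): this means 42k ≡ 0 (mod 66), i.e. 66 ∣ 42k. Since gcd(42, 66) = 6, dividing through by 6 this holds exactly when 11 ∣ 7k, and as gcd(7, 11) = 1, exactly when 11 ∣ k.
The smallest positive such k is 11.

11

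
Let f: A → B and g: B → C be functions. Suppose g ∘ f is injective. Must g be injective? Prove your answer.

No. Take A = {1, 2}, B = {1, 2, 3}, C = {1, 2, 3}, f(a) = a for each a ∈ A, and g(b) = 2 if b ∈ {2, 3} else g(b) = b.
Then g ∘ f = f is injective (A ⊂ B and f is the inclusion), but g(2) = g(3) = 2 with 2 ≠ 3, so g is not injective.

not injective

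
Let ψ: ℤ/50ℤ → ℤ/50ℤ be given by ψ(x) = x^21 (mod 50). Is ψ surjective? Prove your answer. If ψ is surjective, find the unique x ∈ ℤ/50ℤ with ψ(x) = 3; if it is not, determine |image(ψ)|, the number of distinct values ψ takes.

ψ(0) = 0^21 = 0.
ψ(10): Repeated squaring mod 50: 10^1 ≡ 10, 10^2 ≡ 10² = 100 ≡ 0, 10^4 ≡ 0² = 0, 10^8 ≡ 0² = 0, 10^16 ≡ 0² = 0. Since 21 = 16 + 4 + 1, 10^21 ≡ 0·0·10: 0·0 = 0, then 0·10 = 0. So 10^21 ≡ 0 (mod 50).
So ψ(0) = ψ(10) = 0 while 0 ≠ 10, hence ψ is not injective.
A non-injective map from the 50-element set ℤ/50ℤ to itself takes at most 49 distinct values, so it cannot be surjective. Hence ψ is not surjective.
Since ψ is not surjective, we determine |image(ψ)|. Computing x^21 mod 50 for each x (by repeated squaring, reducing mod 50 at every step), the values ψ(0), ψ(1), …, ψ(49) are: 0, 1, 2, 3, 4, 25, 6, 7, 8, 9, 0, 11, 12, 13, 14, 25, 16, 17, 18, 19, 0, 21, 22, 23, 24, 25, 26, 27, 28, 29, 0, 31, 32, 33, 34, 25, 36, 37, 38, 39, 0, 41, 42, 43, 44, 25, 46, 47, 48, 49.
The distinct values are {0, 1, 2, 3, 4, 6, 7, 8, 9, 11, 12, 13, 14, 16, 17, 18, 19, 21, 22, 23, 24, 25, 26, 27, 28, 29, 31, 32, 33, 34, 36, 37, 38, 39, 41, 42, 43, 44, 46, 47, 48, 49}; there are 42 of them.

42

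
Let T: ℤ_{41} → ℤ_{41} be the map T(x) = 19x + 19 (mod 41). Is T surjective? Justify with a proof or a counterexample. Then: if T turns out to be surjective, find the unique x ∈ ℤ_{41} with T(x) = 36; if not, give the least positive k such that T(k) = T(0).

16

Since gcd(19, 41) = 1, 19 is invertible modulo 41. Euclid's algorithm: 41 = 2·19 + 3, 19 = 6·3 + 1; back-substituting gives 1 = 13·19 − 6·41, so 19⁻¹ ≡ 13 (mod 41).
Then y ↦ 13(y − 19) is a two-sided inverse to T, so every y ∈ ℤ_{41} has a preimage.
Hence T is surjective.
Since T is surjective, we compute T⁻¹(36): solve 19x + 19 ≡ 36 (mod 41), i.e. 19x ≡ 17 (mod 41).
Multiplying by 19⁻¹ = 13 gives x ≡ 13·17 = 221 = 5·41 + 16 ≡ 16 (mod 41).
Check: T(16) = 19·16 + 19 = 323 = 7·41 + 36 ≡ 36 (mod 41).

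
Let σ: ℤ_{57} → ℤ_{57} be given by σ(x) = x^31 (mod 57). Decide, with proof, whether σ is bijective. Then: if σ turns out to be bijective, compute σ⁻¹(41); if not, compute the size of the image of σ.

Computing x^31 mod 57 for each x (by repeated squaring, reducing mod 57 at every step), the values σ(0), σ(1), …, σ(56) are: 0, 1, 41, 33, 28, 17, 42, 7, 8, 6, 13, 11, 12, 34, 2, 48, 43, 35, 18, 19, 20, 3, 52, 47, 36, 4, 26, 27, 25, 32, 30, 31, 53, 21, 10, 5, 54, 37, 38, 39, 22, 14, 9, 55, 23, 45, 46, 44, 51, 49, 50, 15, 40, 29, 24, 16, 56.
Every element of ℤ_{57} appears exactly once in this list, so σ is a bijection, and in particular bijective.
Since σ is bijective, we read off the preimage of 41 from the same table: σ(2) = 41, so σ⁻¹(41) = 2.

2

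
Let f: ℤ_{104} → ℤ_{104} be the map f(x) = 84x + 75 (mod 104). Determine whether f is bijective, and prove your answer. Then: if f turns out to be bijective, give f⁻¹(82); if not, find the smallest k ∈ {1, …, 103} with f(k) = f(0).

Recall that injectivity means: for all u, v in the domain, f(u) = f(v) implies u = v.
We have gcd(84, 104) = 4 > 1. Taking u = 0 and v = 26: f(0) = 75 and f(26) = 84·26 + 75 = 2259 ≡ 75 (mod 104).
So f(0) = f(26) while 0 ≠ 26, thus f is not injective, hence not bijective.
Since f is not bijective, we find the least positive k with f(k) = f(0): this means 84k ≡ 0 (mod 104), i.e. 104 ∣ 84k. Since gcd(84, 104) = 4, dividing through by 4 this holds exactly when 26 ∣ 21k, and as gcd(21, 26) = 1, exactly when 26 ∣ k.
The smallest positive such k is 26.

26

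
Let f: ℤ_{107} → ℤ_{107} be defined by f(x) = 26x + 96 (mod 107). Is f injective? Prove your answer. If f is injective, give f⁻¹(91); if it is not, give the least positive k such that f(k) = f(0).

Suppose f(a) = f(b) in ℤ_{107}. Then 26a + 96 ≡ 26b + 96 (mod 107), so 26(a − b) ≡ 0 (mod 107).
Since gcd(26, 107) = 1, 26 is invertible modulo 107, thus a − b ≡ 0 (mod 107), i.e. a = b.
Hence f is injective.
We now compute 26⁻¹ mod 107 explicitly. Euclid's algorithm: 107 = 4·26 + 3, 26 = 8·3 + 2, 3 = 1·2 + 1; back-substituting gives 1 = 70·26 − 17·107, so 26⁻¹ ≡ 70 (mod 107).
Since f is injective, we compute f⁻¹(91): solve 26x + 96 ≡ 91 (mod 107), i.e. 26x ≡ 102 (mod 107).
Multiplying by 26⁻¹ = 70 gives x ≡ 70·102 = 7140 = 66·107 + 78 ≡ 78 (mod 107).
Check: f(78) = 26·78 + 96 = 2124 = 19·107 + 91 ≡ 91 (mod 107).

78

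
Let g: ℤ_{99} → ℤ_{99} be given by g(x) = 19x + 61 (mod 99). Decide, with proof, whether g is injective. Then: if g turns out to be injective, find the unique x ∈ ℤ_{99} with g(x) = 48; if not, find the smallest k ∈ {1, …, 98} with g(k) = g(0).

Suppose g(a) = g(b) in ℤ_{99}. Then 19a + 61 ≡ 19b + 61 (mod 99), hence 19(a − b) ≡ 0 (mod 99).
Since gcd(19, 99) = 1, 19 is invertible modulo 99, thus a − b ≡ 0 (mod 99), i.e. a = b.
Therefore g is injective.
We now compute 19⁻¹ mod 99 explicitly. Euclid's algorithm: 99 = 5·19 + 4, 19 = 4·4 + 3, 4 = 1·3 + 1; back-substituting gives 1 = 73·19 − 14·99, so 19⁻¹ ≡ 73 (mod 99).
Since g is injective, we compute g⁻¹(48): solve 19x + 61 ≡ 48 (mod 99), i.e. 19x ≡ 86 (mod 99).
Multiplying by 19⁻¹ = 73 gives x ≡ 73·86 = 6278 = 63·99 + 41 ≡ 41 (mod 99).
Check: g(41) = 19·41 + 61 = 840 = 8·99 + 48 ≡ 48 (mod 99).

41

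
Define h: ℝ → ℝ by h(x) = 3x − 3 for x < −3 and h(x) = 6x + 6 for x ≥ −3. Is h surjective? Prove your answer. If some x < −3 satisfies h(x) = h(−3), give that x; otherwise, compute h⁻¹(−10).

-8/3

Both pieces are strictly increasing (slopes 3 and 6), so each is injective on its own interval.
The left piece maps (−∞, −3) onto (−∞, −12); the right piece maps [−3, ∞) onto [−12, ∞).
These images together cover ℝ, so h is surjective.
Because the two images are disjoint, no x < −3 has h(x) = h(−3), so we compute h⁻¹(−10): −10 lies in [−12, ∞), so solve 6x + 6 = −10: x = (−10 − 6)/6 = −8/3.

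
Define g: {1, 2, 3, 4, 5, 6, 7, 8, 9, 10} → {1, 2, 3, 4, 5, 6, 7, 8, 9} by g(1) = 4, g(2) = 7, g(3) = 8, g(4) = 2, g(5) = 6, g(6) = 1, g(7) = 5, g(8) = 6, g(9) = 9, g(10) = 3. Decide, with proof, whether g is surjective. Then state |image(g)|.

Every element of the codomain has a preimage: 1 = g(6), 2 = g(4), 3 = g(10), 4 = g(1), 5 = g(7), 6 = g(5), 7 = g(2), 8 = g(3), 9 = g(9).
Thus g is surjective.
The image of g is {1, 2, 3, 4, 5, 6, 7, 8, 9}, which has 9 elements.

9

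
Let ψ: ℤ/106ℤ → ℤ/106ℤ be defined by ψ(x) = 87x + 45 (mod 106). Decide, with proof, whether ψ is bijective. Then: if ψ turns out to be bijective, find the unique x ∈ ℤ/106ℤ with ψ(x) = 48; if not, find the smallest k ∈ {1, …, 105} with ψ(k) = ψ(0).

11

Suppose ψ(x_1) = ψ(x_2) in ℤ/106ℤ. Then 87x_1 + 45 ≡ 87x_2 + 45 (mod 106), hence 87(x_1 − x_2) ≡ 0 (mod 106).
Since gcd(87, 106) = 1, 87 is invertible modulo 106, hence x_1 − x_2 ≡ 0 (mod 106), i.e. x_1 = x_2.
We now compute 87⁻¹ mod 106 explicitly. Euclid's algorithm: 106 = 1·87 + 19, 87 = 4·19 + 11, 19 = 1·11 + 8, 11 = 1·8 + 3, 8 = 2·3 + 2, 3 = 1·2 + 1; back-substituting gives 1 = 39·87 − 32·106, so 87⁻¹ ≡ 39 (mod 106).
For any y ∈ ℤ/106ℤ, x = 39(y − 45) mod 106 satisfies ψ(x) = 87·39(y − 45) + 45 ≡ y (since 87·39 ≡ 1 mod 106). So every y has a preimage.
Thus ψ is bijective.
Since ψ is bijective, we find ψ⁻¹(48): we need 87x ≡ 48 − 45 ≡ 3 (mod 106). Using 87⁻¹ = 39: x ≡ 39·3 = 117 = 1·106 + 11, so x = 11.
Check: ψ(11) = 87·11 + 45 = 1002 = 9·106 + 48 ≡ 48 (mod 106).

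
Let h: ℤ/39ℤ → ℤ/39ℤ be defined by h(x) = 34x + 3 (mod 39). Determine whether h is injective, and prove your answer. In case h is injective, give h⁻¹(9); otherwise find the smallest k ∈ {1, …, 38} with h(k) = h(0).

30

Suppose h(a) = h(b) in ℤ/39ℤ. Then 34a + 3 ≡ 34b + 3 (mod 39), thus 34(a − b) ≡ 0 (mod 39).
Since gcd(34, 39) = 1, 34 is invertible modulo 39, so a − b ≡ 0 (mod 39), i.e. a = b.
Therefore h is injective.
We now compute 34⁻¹ mod 39 explicitly. Euclid's algorithm: 39 = 1·34 + 5, 34 = 6·5 + 4, 5 = 1·4 + 1; back-substituting gives 1 = 31·34 − 27·39, so 34⁻¹ ≡ 31 (mod 39).
Since h is injective, we find h⁻¹(9): we need 34x ≡ 9 − 3 ≡ 6 (mod 39). Using 34⁻¹ = 31: x ≡ 31·6 = 186 = 4·39 + 30, so x = 30.
Check: h(30) = 34·30 + 3 = 1023 = 26·39 + 9 ≡ 9 (mod 39).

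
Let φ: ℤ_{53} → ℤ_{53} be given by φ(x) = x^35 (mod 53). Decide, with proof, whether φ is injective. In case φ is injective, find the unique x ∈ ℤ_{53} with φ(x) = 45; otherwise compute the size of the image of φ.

18

Since 53 is prime, the nonzero elements of ℤ_{53} form a cyclic group of order 52.
As gcd(35, 52) = 1, raising to the 35th power is a bijection on this group: if s^35 ≡ t^35 then (st^{−1})^35 = 1, and the only element of order dividing gcd(35, 52) = 1 is 1, so s = t.
With φ(0) = 0 this makes φ injective on all of ℤ_{53}, hence bijective (finite equal-size domain and codomain). In particular φ is injective.
Since φ is injective, we find the preimage of 45. The inverse of x ↦ x^35 on (ℤ_{53})^× is x ↦ x^3, because 35·3 = 105 = 2·52 + 1 ≡ 1 (mod 52) and x^{52} = 1 for x ≠ 0 (Fermat). So φ⁻¹(45) = 45^3 mod 53.
Repeated squaring mod 53: 45^1 ≡ 45, 45^2 ≡ 45² = 2025 ≡ 11. Since 3 = 2 + 1, 45^3 ≡ 11·45: 11·45 = 495 ≡ 18. So 45^3 ≡ 18 (mod 53).
Hence φ⁻¹(45) = 18.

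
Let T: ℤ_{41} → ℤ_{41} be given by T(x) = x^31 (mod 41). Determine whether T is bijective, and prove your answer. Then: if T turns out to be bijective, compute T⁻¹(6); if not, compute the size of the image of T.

13

Since 41 is prime, the nonzero elements of ℤ_{41} form a cyclic group of order 40.
As gcd(31, 40) = 1, raising to the 31st power is a bijection on this group: if s^31 ≡ t^31 then (st^{−1})^31 = 1, and the only element of order dividing gcd(31, 40) = 1 is 1, so s = t.
With T(0) = 0 this makes T injective on all of ℤ_{41}, hence bijective (finite equal-size domain and codomain). In particular T is bijective.
Since T is bijective, we find the preimage of 6. The inverse of x ↦ x^31 on (ℤ_{41})^× is x ↦ x^31, because 31·31 = 961 = 24·40 + 1 ≡ 1 (mod 40) and x^{40} = 1 for x ≠ 0 (Fermat). So T⁻¹(6) = 6^31 mod 41.
Repeated squaring mod 41: 6^1 ≡ 6, 6^2 ≡ 6² = 36, 6^4 ≡ 36² = 1296 ≡ 25, 6^8 ≡ 25² = 625 ≡ 10, 6^16 ≡ 10² = 100 ≡ 18. Since 31 = 16 + 8 + 4 + 2 + 1, 6^31 ≡ 18·10·25·36·6: 18·10 = 180 ≡ 16, then 16·25 = 400 ≡ 31, then 31·36 = 1116 ≡ 9, then 9·6 = 54 ≡ 13. So 6^31 ≡ 13 (mod 41).
Hence T⁻¹(6) = 13.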